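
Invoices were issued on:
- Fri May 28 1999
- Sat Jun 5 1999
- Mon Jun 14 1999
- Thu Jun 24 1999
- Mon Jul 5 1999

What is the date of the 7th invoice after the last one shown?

Gaps: 8, 9, 10, 11 days — each gap is 1 larger than the previous one.
Next gap: 12 days. Mon Jul 5 1999 + 12 days = Sat Jul 17 1999.
Next gap: 13 days. Sat Jul 17 1999 + 13 days = Fri Jul 30 1999.
Next gap: 14 days. Fri Jul 30 1999 + 14 days = Fri Aug 13 1999.
Next gap: 15 days. Fri Aug 13 1999 + 15 days = Sat Aug 28 1999.
Next gap: 16 days. Sat Aug 28 1999 + 16 days = Mon Sep 13 1999.
Next gap: 17 days. Mon Sep 13 1999 + 17 days = Thu Sep 30 1999.
Next gap: 18 days. Thu Sep 30 1999 + 18 days = Mon Oct 18 1999.

Mon Oct 18 1999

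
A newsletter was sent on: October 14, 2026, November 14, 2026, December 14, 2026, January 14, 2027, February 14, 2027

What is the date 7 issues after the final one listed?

The day-of-month is always 14 (31, 30, 31, 31 days between events).
So this recurs on the 14th of each month.
Next: March 2027 → March 14, 2027.
April 2027: April 14, 2027.
Next: May 2027 → May 14, 2027.
June 2027: June 14, 2027.
July 2027: July 14, 2027.
August 2027: August 14, 2027.
Next: September 2027 → September 14, 2027.

September 14, 2027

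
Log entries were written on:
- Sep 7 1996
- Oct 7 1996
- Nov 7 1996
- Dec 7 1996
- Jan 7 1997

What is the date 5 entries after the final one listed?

Jun 7 1997

Each date is the 7th; the gaps (30, 31, 30, 31) track the month lengths.
The rule is the 7th of each month.
Next: February 1997 → Feb 7 1997.
Next: March 1997 → Mar 7 1997.
April 1997: Apr 7 1997.
Next: May 1997 → May 7 1997.
June 1997: Jun 7 1997.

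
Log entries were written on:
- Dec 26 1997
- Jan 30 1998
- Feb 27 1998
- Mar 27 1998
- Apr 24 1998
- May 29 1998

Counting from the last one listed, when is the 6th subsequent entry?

Every date is a Friday; gaps 35, 28, 28, 28, 35 days.
Each is the last Friday of its month (at least one falls on the 29th or later, ruling out '4th Friday').
June 1998 ends with Friday Jun 26 1998.
July 1998 ends with Friday Jul 31 1998.
Last Friday of August 1998: Aug 28 1998.
September 1998 ends with Friday Sep 25 1998.
October 1998 ends with Friday Oct 30 1998.
November 1998 ends with Friday Nov 27 1998.

Nov 27 1998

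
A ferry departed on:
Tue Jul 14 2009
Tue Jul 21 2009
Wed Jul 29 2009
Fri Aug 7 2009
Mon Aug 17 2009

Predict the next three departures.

Intervals are 7, 8, 9, 10 days — an arithmetic progression with common difference 1.
Next gap: 11 days. Mon Aug 17 2009 + 11 days = Fri Aug 28 2009.
Next gap: 12 days. Fri Aug 28 2009 + 12 days = Wed Sep 9 2009.
Next gap: 13 days. Wed Sep 9 2009 + 13 days = Tue Sep 22 2009.

Fri Aug 28 2009, Wed Sep 9 2009, Tue Sep 22 2009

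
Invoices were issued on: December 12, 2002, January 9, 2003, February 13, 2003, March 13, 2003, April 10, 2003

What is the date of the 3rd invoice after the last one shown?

All dates are Thursdays, 28, 35, 28, 28 days apart.
Specifically, the 2nd Thursday of each month.
2nd Thursday of May 2003: May 8, 2003.
2nd Thursday of June 2003: June 12, 2003.
2nd Thursday of July 2003: July 10, 2003.

July 10, 2003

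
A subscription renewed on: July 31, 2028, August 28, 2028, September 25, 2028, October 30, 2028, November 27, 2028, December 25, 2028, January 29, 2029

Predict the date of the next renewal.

February 26, 2029

Every date is a Monday; gaps 28, 28, 35, 28, 28, 35 days.
Each is the last Monday of its month (at least one falls on the 29th or later, ruling out '4th Monday').
February 2029 ends with Monday February 26, 2029.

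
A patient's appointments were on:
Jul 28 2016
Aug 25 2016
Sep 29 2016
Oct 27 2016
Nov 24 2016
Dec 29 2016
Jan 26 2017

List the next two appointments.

Feb 23 2017, Mar 30 2017

Every date is a Thursday; gaps 28, 35, 28, 28, 35, 28 days.
Each is the last Thursday of its month (at least one falls on the 29th or later, ruling out '4th Thursday').
Last Thursday of February 2017: Feb 23 2017.
Last Thursday of March 2017: Mar 30 2017.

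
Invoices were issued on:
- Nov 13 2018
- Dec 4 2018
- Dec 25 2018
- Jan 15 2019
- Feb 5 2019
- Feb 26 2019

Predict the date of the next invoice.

Mar 19 2019

Gaps between consecutive events: 21, 21, 21, 21, 21 days — a constant 21-day interval.
Feb 26 2019 + 21 days = Mar 19 2019.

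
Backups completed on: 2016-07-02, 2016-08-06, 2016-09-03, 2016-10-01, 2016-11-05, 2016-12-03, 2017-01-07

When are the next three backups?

2017-02-04, 2017-03-04, 2017-04-01

These are Saturdays at 28- or 35-day spacing (35, 28, 28, 35, 28, 35).
The pattern: 1st Saturday of the month.
February 2017 — 1st Saturday is 2017-02-04.
March 2017 — 1st Saturday is 2017-03-04.
April 2017 — 1st Saturday is 2017-04-01.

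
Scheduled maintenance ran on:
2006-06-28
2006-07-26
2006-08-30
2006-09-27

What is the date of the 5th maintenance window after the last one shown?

All Wednesdays; the gaps (28, 35, 28) vary with month length.
This is the last Wednesday of each month.
October 2006 ends with Wednesday 2006-10-25.
Last Wednesday of November 2006: 2006-11-29.
Last Wednesday of December 2006: 2006-12-27.
January 2007 ends with Wednesday 2007-01-31.
Last Wednesday of February 2007: 2007-02-28.

2007-02-28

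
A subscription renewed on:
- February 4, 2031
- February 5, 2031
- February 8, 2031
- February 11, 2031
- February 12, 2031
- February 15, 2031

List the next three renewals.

February 18, 2031; February 19, 2031; February 22, 2031

Every event lands on a Tuesday or Wednesday or Saturday (gaps cycle 1, 3, 3, 1, 3).
So the schedule is: every Tuesday, Wednesday and Saturday.
Next Tuesday: February 18, 2031.
Next Wednesday: February 19, 2031.
Next Saturday: February 22, 2031.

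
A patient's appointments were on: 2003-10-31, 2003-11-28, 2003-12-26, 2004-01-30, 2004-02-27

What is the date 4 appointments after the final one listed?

2004-06-25

Every date is a Friday; gaps 28, 28, 35, 28 days.
Each is the last Friday of its month (at least one falls on the 29th or later, ruling out '4th Friday').
March 2004 ends with Friday 2004-03-26.
Last Friday of April 2004: 2004-04-30.
Last Friday of May 2004: 2004-05-28.
Last Friday of June 2004: 2004-06-25.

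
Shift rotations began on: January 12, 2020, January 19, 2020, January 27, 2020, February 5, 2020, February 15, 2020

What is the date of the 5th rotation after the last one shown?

Gaps: 7, 8, 9, 10 days — each gap is 1 larger than the previous one.
Next gap: 11 days. February 15, 2020 + 11 days = February 26, 2020.
Next gap: 12 days. February 26, 2020 + 12 days = March 9, 2020.
Next gap: 13 days. March 9, 2020 + 13 days = March 22, 2020.
Next gap: 14 days. March 22, 2020 + 14 days = April 5, 2020.
Next gap: 15 days. April 5, 2020 + 15 days = April 20, 2020.

April 20, 2020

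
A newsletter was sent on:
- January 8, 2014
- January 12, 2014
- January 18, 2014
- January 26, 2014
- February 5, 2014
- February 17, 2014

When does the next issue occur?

Intervals are 4, 6, 8, 10, 12 days — an arithmetic progression with common difference 2.
Next gap: 14 days. February 17, 2014 + 14 days = March 3, 2014.

March 3, 2014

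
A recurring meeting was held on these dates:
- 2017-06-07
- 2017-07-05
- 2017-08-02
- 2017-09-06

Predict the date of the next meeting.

Gaps: 28, 28, 35 days — a mix of 28 and 35. Every date is a Wednesday.
Each is the 1st Wednesday of its month.
October 2017 — 1st Wednesday is 2017-10-04.

2017-10-04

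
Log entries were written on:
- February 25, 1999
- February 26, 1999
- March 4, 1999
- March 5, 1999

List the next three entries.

Gaps: 1, 6, 1 days — not constant, but cyclic with period 2.
The events fall on every Thursday and Friday.
Next Thursday: March 11, 1999.
The following Friday is March 12, 1999.
Next Thursday: March 18, 1999.

March 11, 1999; March 12, 1999; March 18, 1999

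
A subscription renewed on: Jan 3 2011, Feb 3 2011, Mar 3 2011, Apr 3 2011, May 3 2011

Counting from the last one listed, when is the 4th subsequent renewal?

Sep 3 2011

Gaps: 31, 28, 31, 30 days — not constant. Every event is on the 3rd of the month.
Pattern: the 3rd of each month.
Next: June 2011 → Jun 3 2011.
Next: July 2011 → Jul 3 2011.
Next: August 2011 → Aug 3 2011.
Next: September 2011 → Sep 3 2011.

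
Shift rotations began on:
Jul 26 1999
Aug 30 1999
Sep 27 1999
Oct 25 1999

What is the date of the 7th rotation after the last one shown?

May 29 2000

These are Mondays with 35, 28, 28-day gaps.
Each is the final Monday of its month — Aug 30 1999 is past the 28th, so '4th Monday' doesn't fit.
Last Monday of November 1999: Nov 29 1999.
Last Monday of December 1999: Dec 27 1999.
January 2000 ends with Monday Jan 31 2000.
February 2000 ends with Monday Feb 28 2000.
Last Monday of March 2000: Mar 27 2000.
Last Monday of April 2000: Apr 24 2000.
May 2000 ends with Monday May 29 2000.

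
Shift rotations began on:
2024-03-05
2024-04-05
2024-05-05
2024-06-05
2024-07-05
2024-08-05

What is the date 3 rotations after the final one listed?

Each date is the 5th; the gaps (31, 30, 31, 30, 31) track the month lengths.
The rule is the 5th of each month.
September 2024: 2024-09-05.
October 2024: 2024-10-05.
November 2024: 2024-11-05.

2024-11-05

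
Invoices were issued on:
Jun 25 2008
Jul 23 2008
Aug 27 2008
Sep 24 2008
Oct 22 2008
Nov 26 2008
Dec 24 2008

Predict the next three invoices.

These are Wednesdays at 28- or 35-day spacing (28, 35, 28, 28, 35, 28).
The pattern: 4th Wednesday of the month.
4th Wednesday of January 2009: Jan 28 2009.
4th Wednesday of February 2009: Feb 25 2009.
4th Wednesday of March 2009: Mar 25 2009.

Jan 28 2009, Feb 25 2009, Mar 25 2009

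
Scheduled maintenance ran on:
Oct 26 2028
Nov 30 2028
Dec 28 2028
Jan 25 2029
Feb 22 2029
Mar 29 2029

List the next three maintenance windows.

Every date is a Thursday; gaps 35, 28, 28, 28, 35 days.
Each is the last Thursday of its month (at least one falls on the 29th or later, ruling out '4th Thursday').
April 2029 ends with Thursday Apr 26 2029.
May 2029 ends with Thursday May 31 2029.
June 2029 ends with Thursday Jun 28 2029.

Apr 26 2029, May 31 2029, Jun 28 2029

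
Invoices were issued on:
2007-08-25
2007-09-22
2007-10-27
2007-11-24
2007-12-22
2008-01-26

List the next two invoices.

These are Saturdays at 28- or 35-day spacing (28, 35, 28, 28, 35).
The pattern: 4th Saturday of the month.
February 2008 — 4th Saturday is 2008-02-23.
4th Saturday of March 2008: 2008-03-22.

2008-02-23, 2008-03-22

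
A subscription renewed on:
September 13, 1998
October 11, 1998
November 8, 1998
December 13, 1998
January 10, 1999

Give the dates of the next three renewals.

These are Sundays at 28- or 35-day spacing (28, 28, 35, 28).
The pattern: 2nd Sunday of the month.
February 1999 — 2nd Sunday is February 14, 1999.
2nd Sunday of March 1999: March 14, 1999.
2nd Sunday of April 1999: April 11, 1999.

February 14, 1999; March 14, 1999; April 11, 1999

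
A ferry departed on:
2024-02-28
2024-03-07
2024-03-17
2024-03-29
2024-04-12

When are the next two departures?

2024-04-28, 2024-05-16

Gaps: 8, 10, 12, 14 days — each gap is 2 larger than the previous one.
Next gap: 16 days. 2024-04-12 + 16 days = 2024-04-28.
Next gap: 18 days. 2024-04-28 + 18 days = 2024-05-16.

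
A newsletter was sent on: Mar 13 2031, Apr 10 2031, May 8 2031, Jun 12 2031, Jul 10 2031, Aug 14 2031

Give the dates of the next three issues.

Sep 11 2031, Oct 9 2031, Nov 13 2031

Gaps: 28, 28, 35, 28, 35 days — a mix of 28 and 35. Every date is a Thursday.
Each is the 2nd Thursday of its month.
September 2031 — 2nd Thursday is Sep 11 2031.
2nd Thursday of October 2031: Oct 9 2031.
2nd Thursday of November 2031: Nov 13 2031.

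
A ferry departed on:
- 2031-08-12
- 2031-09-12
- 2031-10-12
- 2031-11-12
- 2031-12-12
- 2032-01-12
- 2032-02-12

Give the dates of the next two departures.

Each date is the 12th; the gaps (31, 30, 31, 30, 31, 31) track the month lengths.
The rule is the 12th of each month.
March 2032: 2032-03-12.
April 2032: 2032-04-12.

2032-03-12, 2032-04-12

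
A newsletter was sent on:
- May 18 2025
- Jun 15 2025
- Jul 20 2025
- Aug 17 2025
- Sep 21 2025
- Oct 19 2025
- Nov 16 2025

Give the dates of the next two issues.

Dec 21 2025, Jan 18 2026

All dates are Sundays, 28, 35, 28, 35, 28, 28 days apart.
Specifically, the 3rd Sunday of each month.
December 2025 — 3rd Sunday is Dec 21 2025.
3rd Sunday of January 2026: Jan 18 2026.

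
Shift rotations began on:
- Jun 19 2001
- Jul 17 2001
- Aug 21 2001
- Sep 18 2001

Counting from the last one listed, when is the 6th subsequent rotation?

Mar 19 2002

These are Tuesdays at 28- or 35-day spacing (28, 35, 28).
The pattern: 3rd Tuesday of the month.
October 2001 — 3rd Tuesday is Oct 16 2001.
3rd Tuesday of November 2001: Nov 20 2001.
3rd Tuesday of December 2001: Dec 18 2001.
January 2002 — 3rd Tuesday is Jan 15 2002.
February 2002 — 3rd Tuesday is Feb 19 2002.
3rd Tuesday of March 2002: Mar 19 2002.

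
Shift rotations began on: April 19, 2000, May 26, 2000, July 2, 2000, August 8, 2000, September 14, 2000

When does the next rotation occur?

October 21, 2000

The spacing is 37, 37, 37, 37 days — always 37 days.
September 14, 2000 + 37 days = October 21, 2000.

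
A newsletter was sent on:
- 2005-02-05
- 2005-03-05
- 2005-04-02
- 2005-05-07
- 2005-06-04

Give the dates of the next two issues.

These are Saturdays at 28- or 35-day spacing (28, 28, 35, 28).
The pattern: 1st Saturday of the month.
1st Saturday of July 2005: 2005-07-02.
1st Saturday of August 2005: 2005-08-06.

2005-07-02, 2005-08-06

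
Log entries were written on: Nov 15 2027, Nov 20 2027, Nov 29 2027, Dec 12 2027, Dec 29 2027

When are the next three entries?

Gaps: 5, 9, 13, 17 days — each gap is 4 larger than the previous one.
Next gap: 21 days. Dec 29 2027 + 21 days = Jan 19 2028.
Next gap: 25 days. Jan 19 2028 + 25 days = Feb 13 2028.
Next gap: 29 days. Feb 13 2028 + 29 days = Mar 13 2028.

Jan 19 2028, Feb 13 2028, Mar 13 2028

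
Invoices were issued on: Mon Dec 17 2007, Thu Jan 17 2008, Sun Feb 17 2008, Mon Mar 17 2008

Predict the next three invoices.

Thu Apr 17 2008, Sat May 17 2008, Tue Jun 17 2008

Gaps: 31, 31, 29 days — not constant. Every event is on the 17th of the month.
Pattern: the 17th of each month.
April 2008: Thu Apr 17 2008.
May 2008: Sat May 17 2008.
Next: June 2008 → Tue Jun 17 2008.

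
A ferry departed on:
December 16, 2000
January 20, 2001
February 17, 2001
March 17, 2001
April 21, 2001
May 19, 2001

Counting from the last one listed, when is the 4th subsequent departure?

These are Saturdays at 28- or 35-day spacing (35, 28, 28, 35, 28).
The pattern: 3rd Saturday of the month.
June 2001 — 3rd Saturday is June 16, 2001.
July 2001 — 3rd Saturday is July 21, 2001.
3rd Saturday of August 2001: August 18, 2001.
3rd Saturday of September 2001: September 15, 2001.

September 15, 2001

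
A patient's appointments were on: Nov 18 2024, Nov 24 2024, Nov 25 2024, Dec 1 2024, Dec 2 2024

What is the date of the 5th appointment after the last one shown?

Gaps: 6, 1, 6, 1 days — not constant, but cyclic with period 2.
The events fall on every Monday and Sunday.
The following Sunday is Dec 8 2024.
The following Monday is Dec 9 2024.
The following Sunday is Dec 15 2024.
Next Monday: Dec 16 2024.
The following Sunday is Dec 22 2024.

Dec 22 2024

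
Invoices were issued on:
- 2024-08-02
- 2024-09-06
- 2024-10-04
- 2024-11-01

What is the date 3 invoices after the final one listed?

2025-02-07

All dates are Fridays, 35, 28, 28 days apart.
Specifically, the 1st Friday of each month.
1st Friday of December 2024: 2024-12-06.
1st Friday of January 2025: 2025-01-03.
1st Friday of February 2025: 2025-02-07.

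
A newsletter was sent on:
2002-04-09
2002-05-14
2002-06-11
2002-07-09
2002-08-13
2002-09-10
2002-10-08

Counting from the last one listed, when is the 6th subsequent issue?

2003-04-08

Gaps: 35, 28, 28, 35, 28, 28 days — a mix of 28 and 35. Every date is a Tuesday.
Each is the 2nd Tuesday of its month.
2nd Tuesday of November 2002: 2002-11-12.
2nd Tuesday of December 2002: 2002-12-10.
January 2003 — 2nd Tuesday is 2003-01-14.
2nd Tuesday of February 2003: 2003-02-11.
March 2003 — 2nd Tuesday is 2003-03-11.
April 2003 — 2nd Tuesday is 2003-04-08.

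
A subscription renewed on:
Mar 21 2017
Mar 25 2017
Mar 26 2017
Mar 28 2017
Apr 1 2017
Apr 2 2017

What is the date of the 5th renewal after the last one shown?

The gap pattern 4, 1, 2, 4, 1 repeats every 3 events.
These are the Tuesdays, Saturdays and Sundays of each week.
Next Tuesday: Apr 4 2017.
The following Saturday is Apr 8 2017.
The following Sunday is Apr 9 2017.
The following Tuesday is Apr 11 2017.
The following Saturday is Apr 15 2017.

Apr 15 2017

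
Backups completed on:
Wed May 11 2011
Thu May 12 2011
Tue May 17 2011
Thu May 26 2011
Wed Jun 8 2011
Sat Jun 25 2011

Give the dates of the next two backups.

Gaps: 1, 5, 9, 13, 17 days — each gap is 4 larger than the previous one.
Next gap: 21 days. Sat Jun 25 2011 + 21 days = Sat Jul 16 2011.
Next gap: 25 days. Sat Jul 16 2011 + 25 days = Wed Aug 10 2011.

Sat Jul 16 2011, Wed Aug 10 2011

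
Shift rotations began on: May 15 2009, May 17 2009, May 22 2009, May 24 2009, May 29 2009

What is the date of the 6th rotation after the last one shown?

Jun 19 2009

Every event lands on a Friday or Sunday (gaps cycle 2, 5, 2, 5).
So the schedule is: every Friday and Sunday.
The following Sunday is May 31 2009.
Next Friday: Jun 5 2009.
Next Sunday: Jun 7 2009.
Next Friday: Jun 12 2009.
Next Sunday: Jun 14 2009.
Next Friday: Jun 19 2009.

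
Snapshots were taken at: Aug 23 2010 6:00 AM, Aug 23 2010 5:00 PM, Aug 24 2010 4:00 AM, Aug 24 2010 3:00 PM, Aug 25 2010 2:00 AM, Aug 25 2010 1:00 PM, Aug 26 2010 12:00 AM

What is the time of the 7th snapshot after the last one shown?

Spacing: 11, 11, 11, 11, 11, 11 h — constant 11 h.
Aug 26 2010 12:00 AM + 11 h = Aug 26 2010 11:00 AM.
Aug 26 2010 11:00 AM + 11 h = Aug 26 2010 10:00 PM.
Aug 26 2010 10:00 PM + 11 h = Aug 27 2010 9:00 AM.
Aug 27 2010 9:00 AM + 11 h = Aug 27 2010 8:00 PM.
Aug 27 2010 8:00 PM + 11 h = Aug 28 2010 7:00 AM.
Aug 28 2010 7:00 AM + 11 h = Aug 28 2010 6:00 PM.
Aug 28 2010 6:00 PM + 11 h = Aug 29 2010 5:00 AM.

Aug 29 2010 5:00 AM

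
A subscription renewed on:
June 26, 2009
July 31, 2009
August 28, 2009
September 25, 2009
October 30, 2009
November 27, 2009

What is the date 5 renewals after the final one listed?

April 30, 2010

Every date is a Friday; gaps 35, 28, 28, 35, 28 days.
Each is the last Friday of its month (at least one falls on the 29th or later, ruling out '4th Friday').
December 2009 ends with Friday December 25, 2009.
Last Friday of January 2010: January 29, 2010.
Last Friday of February 2010: February 26, 2010.
Last Friday of March 2010: March 26, 2010.
Last Friday of April 2010: April 30, 2010.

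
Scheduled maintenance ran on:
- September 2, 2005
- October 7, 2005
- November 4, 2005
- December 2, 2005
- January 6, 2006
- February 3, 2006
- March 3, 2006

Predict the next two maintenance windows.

April 7, 2006; May 5, 2006

Gaps: 35, 28, 28, 35, 28, 28 days — a mix of 28 and 35. Every date is a Friday.
Each is the 1st Friday of its month.
1st Friday of April 2006: April 7, 2006.
May 2006 — 1st Friday is May 5, 2006.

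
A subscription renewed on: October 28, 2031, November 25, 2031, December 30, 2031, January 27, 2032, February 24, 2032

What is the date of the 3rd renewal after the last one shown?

May 25, 2032

All Tuesdays; the gaps (28, 35, 28, 28) vary with month length.
This is the last Tuesday of each month.
Last Tuesday of March 2032: March 30, 2032.
April 2032 ends with Tuesday April 27, 2032.
May 2032 ends with Tuesday May 25, 2032.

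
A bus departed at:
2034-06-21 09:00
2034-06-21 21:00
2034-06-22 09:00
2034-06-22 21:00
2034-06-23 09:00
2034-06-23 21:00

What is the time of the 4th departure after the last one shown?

The interval is a steady 12 hours (12, 12, 12, 12, 12).
2034-06-23 21:00 + 12 h = 2034-06-24 09:00.
2034-06-24 09:00 + 12 h = 2034-06-24 21:00.
2034-06-24 21:00 + 12 h = 2034-06-25 09:00.
2034-06-25 09:00 + 12 h = 2034-06-25 21:00.

2034-06-25 21:00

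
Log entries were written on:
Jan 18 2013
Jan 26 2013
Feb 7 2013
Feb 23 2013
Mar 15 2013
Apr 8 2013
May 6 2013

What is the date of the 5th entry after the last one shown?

Nov 22 2013

The spacing grows by 4 each time: 8, 12, 16, 20, 24, 28 days.
Next gap: 32 days. May 6 2013 + 32 days = Jun 7 2013.
Next gap: 36 days. Jun 7 2013 + 36 days = Jul 13 2013.
Next gap: 40 days. Jul 13 2013 + 40 days = Aug 22 2013.
Next gap: 44 days. Aug 22 2013 + 44 days = Oct 5 2013.
Next gap: 48 days. Oct 5 2013 + 48 days = Nov 22 2013.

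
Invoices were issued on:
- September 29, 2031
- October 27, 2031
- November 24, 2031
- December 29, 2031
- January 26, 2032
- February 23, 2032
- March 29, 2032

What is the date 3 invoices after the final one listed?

Every date is a Monday; gaps 28, 28, 35, 28, 28, 35 days.
Each is the last Monday of its month (at least one falls on the 29th or later, ruling out '4th Monday').
Last Monday of April 2032: April 26, 2032.
May 2032 ends with Monday May 31, 2032.
Last Monday of June 2032: June 28, 2032.

June 28, 2032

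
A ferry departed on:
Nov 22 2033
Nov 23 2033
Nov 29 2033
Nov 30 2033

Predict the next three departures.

The gap pattern 1, 6, 1 repeats every 2 events.
These are the Tuesdays and Wednesdays of each week.
The following Tuesday is Dec 6 2033.
The following Wednesday is Dec 7 2033.
The following Tuesday is Dec 13 2033.

Dec 6 2033, Dec 7 2033, Dec 13 2033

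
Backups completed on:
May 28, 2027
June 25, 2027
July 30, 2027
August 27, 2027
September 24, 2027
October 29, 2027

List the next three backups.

November 26, 2027; December 31, 2027; January 28, 2028

Every date is a Friday; gaps 28, 35, 28, 28, 35 days.
Each is the last Friday of its month (at least one falls on the 29th or later, ruling out '4th Friday').
November 2027 ends with Friday November 26, 2027.
Last Friday of December 2027: December 31, 2027.
January 2028 ends with Friday January 28, 2028.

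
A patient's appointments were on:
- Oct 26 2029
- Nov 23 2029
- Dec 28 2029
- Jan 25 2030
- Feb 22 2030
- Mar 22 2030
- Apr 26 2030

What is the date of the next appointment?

May 24 2030

These are Fridays at 28- or 35-day spacing (28, 35, 28, 28, 28, 35).
The pattern: 4th Friday of the month.
4th Friday of May 2030: May 24 2030.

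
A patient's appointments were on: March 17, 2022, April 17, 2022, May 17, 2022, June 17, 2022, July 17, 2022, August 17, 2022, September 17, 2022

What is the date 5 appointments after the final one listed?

The day-of-month is always 17 (31, 30, 31, 30, 31, 31 days between events).
So this recurs on the 17th of each month.
October 2022: October 17, 2022.
Next: November 2022 → November 17, 2022.
December 2022: December 17, 2022.
January 2023: January 17, 2023.
February 2023: February 17, 2023.

February 17, 2023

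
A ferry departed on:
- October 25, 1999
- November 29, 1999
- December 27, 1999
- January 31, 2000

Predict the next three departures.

These are Mondays with 35, 28, 35-day gaps.
Each is the final Monday of its month — November 29, 1999 is past the 28th, so '4th Monday' doesn't fit.
February 2000 ends with Monday February 28, 2000.
Last Monday of March 2000: March 27, 2000.
Last Monday of April 2000: April 24, 2000.

February 28, 2000; March 27, 2000; April 24, 2000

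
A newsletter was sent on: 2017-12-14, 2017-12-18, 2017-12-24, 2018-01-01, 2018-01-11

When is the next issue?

The spacing grows by 2 each time: 4, 6, 8, 10 days.
Next gap: 12 days. 2018-01-11 + 12 days = 2018-01-23.

2018-01-23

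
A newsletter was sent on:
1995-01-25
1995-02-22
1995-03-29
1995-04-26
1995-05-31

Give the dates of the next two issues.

All Wednesdays; the gaps (28, 35, 28, 35) vary with month length.
This is the last Wednesday of each month.
June 1995 ends with Wednesday 1995-06-28.
July 1995 ends with Wednesday 1995-07-26.

1995-06-28, 1995-07-26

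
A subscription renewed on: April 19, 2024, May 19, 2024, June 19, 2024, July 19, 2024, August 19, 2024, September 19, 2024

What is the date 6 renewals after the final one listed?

The day-of-month is always 19 (30, 31, 30, 31, 31 days between events).
So this recurs on the 19th of each month.
Next: October 2024 → October 19, 2024.
Next: November 2024 → November 19, 2024.
December 2024: December 19, 2024.
Next: January 2025 → January 19, 2025.
February 2025: February 19, 2025.
March 2025: March 19, 2025.

March 19, 2025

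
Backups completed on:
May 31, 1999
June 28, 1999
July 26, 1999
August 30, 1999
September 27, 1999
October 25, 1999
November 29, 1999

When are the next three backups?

These are Mondays with 28, 28, 35, 28, 28, 35-day gaps.
Each is the final Monday of its month — May 31, 1999 is past the 28th, so '4th Monday' doesn't fit.
December 1999 ends with Monday December 27, 1999.
Last Monday of January 2000: January 31, 2000.
February 2000 ends with Monday February 28, 2000.

December 27, 1999; January 31, 2000; February 28, 2000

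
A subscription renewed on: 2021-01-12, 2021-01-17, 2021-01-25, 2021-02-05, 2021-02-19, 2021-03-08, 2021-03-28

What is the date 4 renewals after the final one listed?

The spacing grows by 3 each time: 5, 8, 11, 14, 17, 20 days.
Next gap: 23 days. 2021-03-28 + 23 days = 2021-04-20.
Next gap: 26 days. 2021-04-20 + 26 days = 2021-05-16.
Next gap: 29 days. 2021-05-16 + 29 days = 2021-06-14.
Next gap: 32 days. 2021-06-14 + 32 days = 2021-07-16.

2021-07-16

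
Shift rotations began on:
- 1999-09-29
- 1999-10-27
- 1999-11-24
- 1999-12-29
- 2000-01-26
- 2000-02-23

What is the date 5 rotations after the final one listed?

2000-07-26

All Wednesdays; the gaps (28, 28, 35, 28, 28) vary with month length.
This is the last Wednesday of each month.
Last Wednesday of March 2000: 2000-03-29.
Last Wednesday of April 2000: 2000-04-26.
May 2000 ends with Wednesday 2000-05-31.
June 2000 ends with Wednesday 2000-06-28.
July 2000 ends with Wednesday 2000-07-26.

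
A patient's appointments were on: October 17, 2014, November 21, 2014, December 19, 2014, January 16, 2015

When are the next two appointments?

February 20, 2015; March 20, 2015

These are Fridays at 28- or 35-day spacing (35, 28, 28).
The pattern: 3rd Friday of the month.
February 2015 — 3rd Friday is February 20, 2015.
March 2015 — 3rd Friday is March 20, 2015.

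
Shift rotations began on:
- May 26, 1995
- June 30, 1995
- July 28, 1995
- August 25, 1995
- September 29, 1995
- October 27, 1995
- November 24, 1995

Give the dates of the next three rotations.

December 29, 1995; January 26, 1996; February 23, 1996

These are Fridays with 35, 28, 28, 35, 28, 28-day gaps.
Each is the final Friday of its month — June 30, 1995 is past the 28th, so '4th Friday' doesn't fit.
December 1995 ends with Friday December 29, 1995.
Last Friday of January 1996: January 26, 1996.
February 1996 ends with Friday February 23, 1996.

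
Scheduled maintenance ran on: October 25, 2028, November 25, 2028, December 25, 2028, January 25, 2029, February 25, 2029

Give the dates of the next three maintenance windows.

Each date is the 25th; the gaps (31, 30, 31, 31) track the month lengths.
The rule is the 25th of each month.
March 2029: March 25, 2029.
April 2029: April 25, 2029.
Next: May 2029 → May 25, 2029.

March 25, 2029; April 25, 2029; May 25, 2029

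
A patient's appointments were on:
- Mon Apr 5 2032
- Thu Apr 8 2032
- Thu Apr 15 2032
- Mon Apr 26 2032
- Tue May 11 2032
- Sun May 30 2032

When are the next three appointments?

Intervals are 3, 7, 11, 15, 19 days — an arithmetic progression with common difference 4.
Next gap: 23 days. Sun May 30 2032 + 23 days = Tue Jun 22 2032.
Next gap: 27 days. Tue Jun 22 2032 + 27 days = Mon Jul 19 2032.
Next gap: 31 days. Mon Jul 19 2032 + 31 days = Thu Aug 19 2032.

Tue Jun 22 2032, Mon Jul 19 2032, Thu Aug 19 2032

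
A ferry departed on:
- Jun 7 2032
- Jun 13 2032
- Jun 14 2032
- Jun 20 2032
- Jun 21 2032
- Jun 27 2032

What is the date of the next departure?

Gaps: 6, 1, 6, 1, 6 days — not constant, but cyclic with period 2.
The events fall on every Monday and Sunday.
Next Monday: Jun 28 2032.

Jun 28 2032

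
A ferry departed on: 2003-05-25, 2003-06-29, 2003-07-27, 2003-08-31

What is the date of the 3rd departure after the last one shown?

2003-11-30

Every date is a Sunday; gaps 35, 28, 35 days.
Each is the last Sunday of its month (at least one falls on the 29th or later, ruling out '4th Sunday').
Last Sunday of September 2003: 2003-09-28.
Last Sunday of October 2003: 2003-10-26.
November 2003 ends with Sunday 2003-11-30.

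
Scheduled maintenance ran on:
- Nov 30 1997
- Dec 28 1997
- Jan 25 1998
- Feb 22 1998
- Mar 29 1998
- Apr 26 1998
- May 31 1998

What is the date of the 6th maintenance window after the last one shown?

Nov 29 1998

These are Sundays with 28, 28, 28, 35, 28, 35-day gaps.
Each is the final Sunday of its month — Nov 30 1997 is past the 28th, so '4th Sunday' doesn't fit.
June 1998 ends with Sunday Jun 28 1998.
July 1998 ends with Sunday Jul 26 1998.
Last Sunday of August 1998: Aug 30 1998.
September 1998 ends with Sunday Sep 27 1998.
October 1998 ends with Sunday Oct 25 1998.
Last Sunday of November 1998: Nov 29 1998.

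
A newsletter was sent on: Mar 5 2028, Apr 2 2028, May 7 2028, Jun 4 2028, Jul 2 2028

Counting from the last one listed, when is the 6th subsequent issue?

Jan 7 2029

These are Sundays at 28- or 35-day spacing (28, 35, 28, 28).
The pattern: 1st Sunday of the month.
August 2028 — 1st Sunday is Aug 6 2028.
September 2028 — 1st Sunday is Sep 3 2028.
1st Sunday of October 2028: Oct 1 2028.
1st Sunday of November 2028: Nov 5 2028.
1st Sunday of December 2028: Dec 3 2028.
1st Sunday of January 2029: Jan 7 2029.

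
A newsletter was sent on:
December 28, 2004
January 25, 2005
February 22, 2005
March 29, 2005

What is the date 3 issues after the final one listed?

June 28, 2005

These are Tuesdays with 28, 28, 35-day gaps.
Each is the final Tuesday of its month — March 29, 2005 is past the 28th, so '4th Tuesday' doesn't fit.
April 2005 ends with Tuesday April 26, 2005.
Last Tuesday of May 2005: May 31, 2005.
Last Tuesday of June 2005: June 28, 2005.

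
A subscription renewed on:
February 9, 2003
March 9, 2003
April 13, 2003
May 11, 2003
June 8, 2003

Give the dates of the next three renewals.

July 13, 2003; August 10, 2003; September 14, 2003

Gaps: 28, 35, 28, 28 days — a mix of 28 and 35. Every date is a Sunday.
Each is the 2nd Sunday of its month.
2nd Sunday of July 2003: July 13, 2003.
August 2003 — 2nd Sunday is August 10, 2003.
September 2003 — 2nd Sunday is September 14, 2003.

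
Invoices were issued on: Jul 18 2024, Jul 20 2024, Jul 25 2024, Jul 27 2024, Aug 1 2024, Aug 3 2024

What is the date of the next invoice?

Aug 8 2024

The gap pattern 2, 5, 2, 5, 2 repeats every 2 events.
These are the Thursdays and Saturdays of each week.
The following Thursday is Aug 8 2024.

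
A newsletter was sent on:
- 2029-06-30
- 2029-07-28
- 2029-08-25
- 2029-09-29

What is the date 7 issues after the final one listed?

Every date is a Saturday; gaps 28, 28, 35 days.
Each is the last Saturday of its month (at least one falls on the 29th or later, ruling out '4th Saturday').
Last Saturday of October 2029: 2029-10-27.
November 2029 ends with Saturday 2029-11-24.
Last Saturday of December 2029: 2029-12-29.
Last Saturday of January 2030: 2030-01-26.
February 2030 ends with Saturday 2030-02-23.
March 2030 ends with Saturday 2030-03-30.
Last Saturday of April 2030: 2030-04-27.

2030-04-27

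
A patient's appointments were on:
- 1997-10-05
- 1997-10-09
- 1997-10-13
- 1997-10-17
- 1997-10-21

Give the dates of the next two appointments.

The spacing is 4, 4, 4, 4 days — always 4 days.
1997-10-21 + 4 days = 1997-10-25.
1997-10-25 + 4 days = 1997-10-29.

1997-10-25, 1997-10-29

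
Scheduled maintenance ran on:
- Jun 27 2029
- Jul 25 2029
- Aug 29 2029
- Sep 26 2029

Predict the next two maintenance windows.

These are Wednesdays with 28, 35, 28-day gaps.
Each is the final Wednesday of its month — Aug 29 2029 is past the 28th, so '4th Wednesday' doesn't fit.
Last Wednesday of October 2029: Oct 31 2029.
Last Wednesday of November 2029: Nov 28 2029.

Oct 31 2029, Nov 28 2029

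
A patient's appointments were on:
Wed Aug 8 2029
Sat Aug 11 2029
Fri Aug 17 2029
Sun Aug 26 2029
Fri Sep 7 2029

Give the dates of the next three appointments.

Sat Sep 22 2029, Wed Oct 10 2029, Wed Oct 31 2029

Gaps: 3, 6, 9, 12 days — each gap is 3 larger than the previous one.
Next gap: 15 days. Fri Sep 7 2029 + 15 days = Sat Sep 22 2029.
Next gap: 18 days. Sat Sep 22 2029 + 18 days = Wed Oct 10 2029.
Next gap: 21 days. Wed Oct 10 2029 + 21 days = Wed Oct 31 2029.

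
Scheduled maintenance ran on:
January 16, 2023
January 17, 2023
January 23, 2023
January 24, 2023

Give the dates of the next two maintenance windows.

Gaps: 1, 6, 1 days — not constant, but cyclic with period 2.
The events fall on every Monday and Tuesday.
The following Monday is January 30, 2023.
Next Tuesday: January 31, 2023.

January 30, 2023; January 31, 2023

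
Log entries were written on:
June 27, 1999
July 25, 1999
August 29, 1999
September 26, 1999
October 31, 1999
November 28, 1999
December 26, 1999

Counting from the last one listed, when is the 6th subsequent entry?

June 25, 2000

All Sundays; the gaps (28, 35, 28, 35, 28, 28) vary with month length.
This is the last Sunday of each month.
January 2000 ends with Sunday January 30, 2000.
February 2000 ends with Sunday February 27, 2000.
March 2000 ends with Sunday March 26, 2000.
April 2000 ends with Sunday April 30, 2000.
May 2000 ends with Sunday May 28, 2000.
Last Sunday of June 2000: June 25, 2000.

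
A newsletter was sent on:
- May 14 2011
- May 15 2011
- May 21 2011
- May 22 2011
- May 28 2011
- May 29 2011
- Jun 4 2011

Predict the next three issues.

Jun 5 2011, Jun 11 2011, Jun 12 2011

Gaps: 1, 6, 1, 6, 1, 6 days — not constant, but cyclic with period 2.
The events fall on every Saturday and Sunday.
The following Sunday is Jun 5 2011.
Next Saturday: Jun 11 2011.
The following Sunday is Jun 12 2011.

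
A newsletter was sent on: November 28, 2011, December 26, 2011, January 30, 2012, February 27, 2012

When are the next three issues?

These are Mondays with 28, 35, 28-day gaps.
Each is the final Monday of its month — January 30, 2012 is past the 28th, so '4th Monday' doesn't fit.
Last Monday of March 2012: March 26, 2012.
April 2012 ends with Monday April 30, 2012.
Last Monday of May 2012: May 28, 2012.

March 26, 2012; April 30, 2012; May 28, 2012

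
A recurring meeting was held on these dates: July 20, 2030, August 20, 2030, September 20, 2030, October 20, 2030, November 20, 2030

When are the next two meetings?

Each date is the 20th; the gaps (31, 31, 30, 31) track the month lengths.
The rule is the 20th of each month.
Next: December 2030 → December 20, 2030.
Next: January 2031 → January 20, 2031.

December 20, 2030; January 20, 2031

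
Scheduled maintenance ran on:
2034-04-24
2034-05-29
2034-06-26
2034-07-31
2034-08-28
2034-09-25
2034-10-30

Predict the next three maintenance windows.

2034-11-27, 2034-12-25, 2035-01-29

Every date is a Monday; gaps 35, 28, 35, 28, 28, 35 days.
Each is the last Monday of its month (at least one falls on the 29th or later, ruling out '4th Monday').
Last Monday of November 2034: 2034-11-27.
December 2034 ends with Monday 2034-12-25.
Last Monday of January 2035: 2035-01-29.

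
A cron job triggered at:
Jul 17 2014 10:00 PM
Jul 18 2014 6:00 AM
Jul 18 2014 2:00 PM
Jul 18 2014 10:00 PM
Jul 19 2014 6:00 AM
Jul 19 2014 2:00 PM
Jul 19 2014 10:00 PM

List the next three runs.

Spacing: 8, 8, 8, 8, 8, 8 h — constant 8 h.
Jul 19 2014 10:00 PM + 8 h = Jul 20 2014 6:00 AM.
Jul 20 2014 6:00 AM + 8 h = Jul 20 2014 2:00 PM.
Jul 20 2014 2:00 PM + 8 h = Jul 20 2014 10:00 PM.

Jul 20 2014 6:00 AM, Jul 20 2014 2:00 PM, Jul 20 2014 10:00 PM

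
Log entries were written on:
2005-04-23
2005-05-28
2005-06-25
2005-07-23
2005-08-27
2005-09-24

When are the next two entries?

Gaps: 35, 28, 28, 35, 28 days — a mix of 28 and 35. Every date is a Saturday.
Each is the 4th Saturday of its month.
October 2005 — 4th Saturday is 2005-10-22.
November 2005 — 4th Saturday is 2005-11-26.

2005-10-22, 2005-11-26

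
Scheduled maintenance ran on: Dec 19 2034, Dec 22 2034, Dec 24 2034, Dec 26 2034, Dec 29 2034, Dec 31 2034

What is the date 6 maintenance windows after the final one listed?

The gap pattern 3, 2, 2, 3, 2 repeats every 3 events.
These are the Tuesdays, Fridays and Sundays of each week.
Next Tuesday: Jan 2 2035.
The following Friday is Jan 5 2035.
The following Sunday is Jan 7 2035.
Next Tuesday: Jan 9 2035.
The following Friday is Jan 12 2035.
The following Sunday is Jan 14 2035.

Jan 14 2035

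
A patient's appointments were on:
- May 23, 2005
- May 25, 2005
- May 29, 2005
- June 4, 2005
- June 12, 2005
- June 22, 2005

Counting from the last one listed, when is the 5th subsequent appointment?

September 10, 2005

The spacing grows by 2 each time: 2, 4, 6, 8, 10 days.
Next gap: 12 days. June 22, 2005 + 12 days = July 4, 2005.
Next gap: 14 days. July 4, 2005 + 14 days = July 18, 2005.
Next gap: 16 days. July 18, 2005 + 16 days = August 3, 2005.
Next gap: 18 days. August 3, 2005 + 18 days = August 21, 2005.
Next gap: 20 days. August 21, 2005 + 20 days = September 10, 2005.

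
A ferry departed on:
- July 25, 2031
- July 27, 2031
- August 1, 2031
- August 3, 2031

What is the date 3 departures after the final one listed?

August 15, 2031

The gap pattern 2, 5, 2 repeats every 2 events.
These are the Fridays and Sundays of each week.
The following Friday is August 8, 2031.
Next Sunday: August 10, 2031.
Next Friday: August 15, 2031.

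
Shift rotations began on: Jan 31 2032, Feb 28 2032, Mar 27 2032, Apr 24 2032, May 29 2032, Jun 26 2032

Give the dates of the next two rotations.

Jul 31 2032, Aug 28 2032

All Saturdays; the gaps (28, 28, 28, 35, 28) vary with month length.
This is the last Saturday of each month.
Last Saturday of July 2032: Jul 31 2032.
August 2032 ends with Saturday Aug 28 2032.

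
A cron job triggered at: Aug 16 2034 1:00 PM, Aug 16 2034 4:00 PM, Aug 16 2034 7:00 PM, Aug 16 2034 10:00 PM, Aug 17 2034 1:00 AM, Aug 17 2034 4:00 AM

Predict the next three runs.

Aug 17 2034 7:00 AM, Aug 17 2034 10:00 AM, Aug 17 2034 1:00 PM

Gaps: 3, 3, 3, 3, 3 hours — each event is 3 hours after the previous one.
Aug 17 2034 4:00 AM + 3 h = Aug 17 2034 7:00 AM.
Aug 17 2034 7:00 AM + 3 h = Aug 17 2034 10:00 AM.
Aug 17 2034 10:00 AM + 3 h = Aug 17 2034 1:00 PM.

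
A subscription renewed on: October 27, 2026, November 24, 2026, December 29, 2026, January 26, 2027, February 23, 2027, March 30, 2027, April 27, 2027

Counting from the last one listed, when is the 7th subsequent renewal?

All Tuesdays; the gaps (28, 35, 28, 28, 35, 28) vary with month length.
This is the last Tuesday of each month.
Last Tuesday of May 2027: May 25, 2027.
June 2027 ends with Tuesday June 29, 2027.
July 2027 ends with Tuesday July 27, 2027.
August 2027 ends with Tuesday August 31, 2027.
September 2027 ends with Tuesday September 28, 2027.
Last Tuesday of October 2027: October 26, 2027.
November 2027 ends with Tuesday November 30, 2027.

November 30, 2027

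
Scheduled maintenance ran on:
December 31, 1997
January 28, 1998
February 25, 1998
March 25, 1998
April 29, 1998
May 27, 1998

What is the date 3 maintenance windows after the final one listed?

August 26, 1998

All Wednesdays; the gaps (28, 28, 28, 35, 28) vary with month length.
This is the last Wednesday of each month.
June 1998 ends with Wednesday June 24, 1998.
July 1998 ends with Wednesday July 29, 1998.
Last Wednesday of August 1998: August 26, 1998.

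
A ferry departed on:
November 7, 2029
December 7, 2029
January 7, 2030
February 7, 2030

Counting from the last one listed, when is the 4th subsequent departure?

June 7, 2030

Gaps: 30, 31, 31 days — not constant. Every event is on the 7th of the month.
Pattern: the 7th of each month.
March 2030: March 7, 2030.
Next: April 2030 → April 7, 2030.
May 2030: May 7, 2030.
Next: June 2030 → June 7, 2030.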